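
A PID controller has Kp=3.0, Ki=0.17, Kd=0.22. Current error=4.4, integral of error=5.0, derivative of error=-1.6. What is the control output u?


u = Kp*e + Ki*int(e) + Kd*de/dt
= 3.0*4.4 + 0.17*5.0 + 0.22*(-1.6)
= 13.2 + 0.85 + -0.352
= 13.698


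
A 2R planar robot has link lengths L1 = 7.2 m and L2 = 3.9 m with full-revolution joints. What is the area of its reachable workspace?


r_max = L1 + L2 = 11.1 m
r_min = |L1 - L2| = 3.3 m
Area = pi*(r_max^2 - r_min^2)
= pi*(123.21 - 10.89)
= pi * 112.32
= 352.8637 m^2


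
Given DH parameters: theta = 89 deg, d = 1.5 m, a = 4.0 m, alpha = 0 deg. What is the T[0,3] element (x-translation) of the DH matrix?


T[0,3] = a * cos(theta)
= 4.0 * cos(89 deg)
= 4.0 * 0.0175
= 0.0698


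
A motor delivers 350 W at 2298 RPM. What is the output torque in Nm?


omega = 2298 * 2*pi/60 = 240.646 rad/s
tau = P / omega = 350 / 240.646
= 1.4544 Nm


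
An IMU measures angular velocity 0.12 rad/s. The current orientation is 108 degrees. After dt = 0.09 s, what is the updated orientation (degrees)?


delta_theta = w * dt = 0.12 * 0.09 = 0.0108 rad
= 0.6188 deg
theta_new = 108 + 0.6188 = 108.6188 deg


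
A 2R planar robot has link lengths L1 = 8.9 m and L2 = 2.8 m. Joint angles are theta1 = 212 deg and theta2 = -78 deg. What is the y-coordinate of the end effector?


Convert angles to radians: theta1 = 3.7001, theta2 = -1.3614
y = L1*sin(theta1) + L2*sin(theta1+theta2)
y = -4.7163 + 2.0142
y = -2.7021


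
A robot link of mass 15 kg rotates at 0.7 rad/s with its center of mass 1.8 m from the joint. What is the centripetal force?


F = m * omega^2 * r
= 15 * 0.7^2 * 1.8
= 15 * 0.49 * 1.8
= 13.23 N


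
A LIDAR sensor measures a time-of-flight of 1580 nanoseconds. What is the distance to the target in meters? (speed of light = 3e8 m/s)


tof = 1580 ns = 1.58e-06 s
dist = c * tof / 2
= 3e8 * 1.58e-06 / 2
= 237.0 m


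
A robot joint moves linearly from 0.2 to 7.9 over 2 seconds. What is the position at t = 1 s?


s = t/T = 1/2 = 0.5
p(t) = p0 + (pf-p0)*s
= 0.2 + (7.9 - 0.2) * 0.5
= 4.05


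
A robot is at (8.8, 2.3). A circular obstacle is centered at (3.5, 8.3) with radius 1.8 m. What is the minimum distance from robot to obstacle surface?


center_dist = sqrt((8.8-3.5)^2 + (2.3-8.3)^2)
= sqrt(28.09 + 36.0)
= 8.0056
min_dist = center_dist - radius = 8.0056 - 1.8 = 6.2056 m


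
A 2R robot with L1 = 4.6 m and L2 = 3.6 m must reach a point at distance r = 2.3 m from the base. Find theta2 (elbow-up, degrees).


cos(theta2) = (r^2 - L1^2 - L2^2) / (2*L1*L2)
cos(theta2) = (5.29 - 21.16 - 12.96) / 33.12
cos(theta2) = -0.870471
theta2 = 150.5134 degrees


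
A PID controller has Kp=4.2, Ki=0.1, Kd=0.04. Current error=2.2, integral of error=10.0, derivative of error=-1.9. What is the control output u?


u = Kp*e + Ki*int(e) + Kd*de/dt
= 4.2*2.2 + 0.1*10.0 + 0.04*(-1.9)
= 9.24 + 1.0 + -0.076
= 10.164


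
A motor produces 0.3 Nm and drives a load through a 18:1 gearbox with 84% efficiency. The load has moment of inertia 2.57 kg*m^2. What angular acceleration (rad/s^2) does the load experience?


tau_out = tau_motor * N * eta
= 0.3 * 18 * 0.84 = 4.536 Nm
alpha = tau_out / I = 4.536 / 2.57
= 1.765 rad/s^2


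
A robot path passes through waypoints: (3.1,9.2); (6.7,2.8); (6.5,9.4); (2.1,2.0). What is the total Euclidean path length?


Segment lengths:
  seg1 = sqrt((3.6)^2 + (-6.4)^2) = 7.343
  seg2 = sqrt((-0.2)^2 + (6.6)^2) = 6.603
  seg3 = sqrt((-4.4)^2 + (-7.4)^2) = 8.6093
Total = 22.5554


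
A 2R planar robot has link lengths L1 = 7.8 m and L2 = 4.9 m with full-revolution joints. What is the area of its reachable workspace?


r_max = L1 + L2 = 12.7 m
r_min = |L1 - L2| = 2.9 m
Area = pi*(r_max^2 - r_min^2)
= pi*(161.29 - 8.41)
= pi * 152.88
= 480.2867 m^2


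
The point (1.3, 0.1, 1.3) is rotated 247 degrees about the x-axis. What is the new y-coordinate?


Rotation about x-axis: y' = y*cos(theta) - z*sin(theta)
= 0.1 * -0.3907 - 1.3 * -0.9205
= 1.1576


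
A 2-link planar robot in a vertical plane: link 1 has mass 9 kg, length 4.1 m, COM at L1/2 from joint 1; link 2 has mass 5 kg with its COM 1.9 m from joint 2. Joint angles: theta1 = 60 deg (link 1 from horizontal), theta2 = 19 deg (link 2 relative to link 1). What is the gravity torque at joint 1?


Horizontal distance from joint 1 to link-1 COM:
  x_c1 = (L1/2)*cos(t1) = 2.05 * 0.5 = 1.025 m
Horizontal distance from joint 1 to link-2 COM:
  x_c2 = L1*cos(t1) + Lc2*cos(t1+t2)
       = 4.1*0.5 + 1.9*0.1908 = 2.4125 m
tau1 = m1*g*x_c1 + m2*g*x_c2
     = 9*9.81*1.025 + 5*9.81*2.4125
     = 90.4973 + 118.3349
     = 208.8322 Nm


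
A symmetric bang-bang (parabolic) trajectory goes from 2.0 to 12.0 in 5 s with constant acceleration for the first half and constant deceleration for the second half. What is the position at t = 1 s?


Symmetric rest-to-rest: each phase covers (pf-p0)/2 in time T/2. 0.5*a*(T/2)^2 = (pf-p0)/2 => a = 4*(pf-p0)/T^2
a = 4*(12.0-2.0)/5^2 = 1.6
t = 1 is in the acceleration phase (t <= T/2).
p = p0 + 0.5*a*t^2 = 2.0 + 0.5*1.6*1^2
= 2.8


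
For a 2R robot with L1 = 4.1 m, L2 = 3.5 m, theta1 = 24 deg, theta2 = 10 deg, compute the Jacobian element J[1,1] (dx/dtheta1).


J[1,1] = -L1*sin(t1) - L2*sin(t1+t2)
= -4.1*sin(24) - 3.5*sin(34)
= -3.6248


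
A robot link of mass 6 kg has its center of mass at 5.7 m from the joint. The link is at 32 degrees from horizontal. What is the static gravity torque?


tau = m*g*L*cos(angle)
= 6 * 9.81 * 5.7 * cos(32 deg)
= 6 * 9.81 * 5.7 * 0.848
= 284.5218 Nm


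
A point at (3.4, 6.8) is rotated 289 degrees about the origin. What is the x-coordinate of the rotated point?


x' = x*cos(theta) - y*sin(theta)
cos(289 deg) = 0.3256, sin(289 deg) = -0.9455
x' = 3.4 * 0.3256 - 6.8 * -0.9455
= 1.1069 - -6.4295
= 7.5365


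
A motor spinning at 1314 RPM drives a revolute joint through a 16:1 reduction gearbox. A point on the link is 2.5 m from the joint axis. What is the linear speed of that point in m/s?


omega_motor = 1314 * 2*pi/60 = 137.6018 rad/s
omega_joint = omega_motor / 16 = 8.6001 rad/s
v = omega_joint * r = 8.6001 * 2.5
= 21.5003 m/s


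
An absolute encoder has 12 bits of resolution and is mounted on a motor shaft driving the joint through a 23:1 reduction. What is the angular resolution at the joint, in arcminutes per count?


counts = 2^12 = 4096
effective counts at joint = 4096 * 23 = 94208
resolution = 360*60 / 94208
= 0.2293 arcmin/count


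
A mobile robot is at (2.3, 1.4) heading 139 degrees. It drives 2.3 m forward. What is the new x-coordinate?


x_new = x0 + d*cos(theta)
= 2.3 + 2.3*cos(139)
= 2.3 + -1.7358
= 0.5642


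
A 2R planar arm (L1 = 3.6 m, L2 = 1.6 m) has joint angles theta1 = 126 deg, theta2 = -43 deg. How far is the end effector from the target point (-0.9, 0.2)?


End effector via forward kinematics:
x = L1*cos(t1) + L2*cos(t1+t2) = -1.921
y = L1*sin(t1) + L2*sin(t1+t2) = 4.5005
Distance to target:
d = sqrt((-0.9 - -1.921)^2 + (0.2 - 4.5005)^2)
= sqrt(1.0425 + 18.4946)
= 4.4201 m


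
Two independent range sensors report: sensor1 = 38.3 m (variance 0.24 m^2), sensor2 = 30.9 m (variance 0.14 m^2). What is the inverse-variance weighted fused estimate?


w1 = (1/var1) / (1/var1 + 1/var2)
   = 4.1667 / (4.1667 + 7.1429) = 0.3684
w2 = 1 - w1 = 0.6316
fused = w1*s1 + w2*s2 = 14.1105 + 19.5158
= 33.6263 m


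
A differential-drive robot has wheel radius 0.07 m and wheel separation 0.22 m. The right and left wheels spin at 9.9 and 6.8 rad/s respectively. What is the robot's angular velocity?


vR = r*wR = 0.07*9.9 = 0.693 m/s
vL = r*wL = 0.07*6.8 = 0.476 m/s
v = (vR+vL)/2 = 0.5845 m/s
omega = (vR-vL)/L = 0.9864 rad/s
angular velocity = 0.9864 rad/s


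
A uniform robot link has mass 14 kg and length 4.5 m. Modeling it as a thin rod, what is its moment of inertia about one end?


I = (1/3) * m * L^2
= (1/3) * 14 * 4.5^2
= 0.333333 * 14 * 20.25
= 94.5 kg*m^2


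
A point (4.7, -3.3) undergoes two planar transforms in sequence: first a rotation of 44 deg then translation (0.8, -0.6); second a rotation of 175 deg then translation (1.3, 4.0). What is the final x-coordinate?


After transform 1:
x1 = cos(44)*4.7 - sin(44)*-3.3 + 0.8 = 6.4733
y1 = sin(44)*4.7 + cos(44)*-3.3 + -0.6 = 0.2911
After transform 2:
x2 = cos(175)*6.4733 - sin(175)*0.2911 + 1.3
= -5.174


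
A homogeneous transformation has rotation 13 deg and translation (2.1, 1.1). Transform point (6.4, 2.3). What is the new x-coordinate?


x' = cos(theta)*px - sin(theta)*py + tx
= 0.9744*6.4 - 0.225*2.3 + 2.1
= 7.8186


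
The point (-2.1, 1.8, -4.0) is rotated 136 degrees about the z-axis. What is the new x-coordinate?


Rotation about z-axis: x' = x*cos(theta) - y*sin(theta)
= -2.1 * -0.7193 - 1.8 * 0.6947
= 0.2602


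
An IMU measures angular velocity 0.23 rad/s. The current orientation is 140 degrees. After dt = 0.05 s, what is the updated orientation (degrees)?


delta_theta = w * dt = 0.23 * 0.05 = 0.0115 rad
= 0.6589 deg
theta_new = 140 + 0.6589 = 140.6589 deg


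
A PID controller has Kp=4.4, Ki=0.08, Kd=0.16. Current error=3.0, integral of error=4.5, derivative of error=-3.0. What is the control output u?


u = Kp*e + Ki*int(e) + Kd*de/dt
= 4.4*3.0 + 0.08*4.5 + 0.16*(-3.0)
= 13.2 + 0.36 + -0.48
= 13.08


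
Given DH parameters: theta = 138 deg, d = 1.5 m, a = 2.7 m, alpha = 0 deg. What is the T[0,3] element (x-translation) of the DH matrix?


T[0,3] = a * cos(theta)
= 2.7 * cos(138 deg)
= 2.7 * -0.7431
= -2.0065


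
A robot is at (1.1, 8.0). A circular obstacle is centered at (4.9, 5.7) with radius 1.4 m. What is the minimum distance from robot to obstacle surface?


center_dist = sqrt((1.1-4.9)^2 + (8.0-5.7)^2)
= sqrt(14.44 + 5.29)
= 4.4418
min_dist = center_dist - radius = 4.4418 - 1.4 = 3.0418 m


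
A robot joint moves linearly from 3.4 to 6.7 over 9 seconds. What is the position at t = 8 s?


s = t/T = 8/9 = 0.8889
p(t) = p0 + (pf-p0)*s
= 3.4 + (6.7 - 3.4) * 0.8889
= 6.3333


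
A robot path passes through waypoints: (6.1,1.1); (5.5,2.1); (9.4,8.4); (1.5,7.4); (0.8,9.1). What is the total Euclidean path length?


Segment lengths:
  seg1 = sqrt((-0.6)^2 + (1.0)^2) = 1.1662
  seg2 = sqrt((3.9)^2 + (6.3)^2) = 7.4095
  seg3 = sqrt((-7.9)^2 + (-1.0)^2) = 7.963
  seg4 = sqrt((-0.7)^2 + (1.7)^2) = 1.8385
Total = 18.3772


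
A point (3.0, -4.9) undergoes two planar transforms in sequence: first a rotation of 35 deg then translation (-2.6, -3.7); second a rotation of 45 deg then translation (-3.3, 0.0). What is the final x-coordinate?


After transform 1:
x1 = cos(35)*3.0 - sin(35)*-4.9 + -2.6 = 2.668
y1 = sin(35)*3.0 + cos(35)*-4.9 + -3.7 = -5.9931
After transform 2:
x2 = cos(45)*2.668 - sin(45)*-5.9931 + -3.3
= 2.8243


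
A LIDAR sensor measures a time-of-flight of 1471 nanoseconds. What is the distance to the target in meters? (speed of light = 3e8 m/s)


tof = 1471 ns = 1.471e-06 s
dist = c * tof / 2
= 3e8 * 1.471e-06 / 2
= 220.65 m


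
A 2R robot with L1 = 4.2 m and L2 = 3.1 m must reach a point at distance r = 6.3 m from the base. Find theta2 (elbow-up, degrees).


cos(theta2) = (r^2 - L1^2 - L2^2) / (2*L1*L2)
cos(theta2) = (39.69 - 17.64 - 9.61) / 26.04
cos(theta2) = 0.477727
theta2 = 61.463 degrees


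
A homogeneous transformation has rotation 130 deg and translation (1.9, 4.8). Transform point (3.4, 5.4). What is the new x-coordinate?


x' = cos(theta)*px - sin(theta)*py + tx
= -0.6428*3.4 - 0.766*5.4 + 1.9
= -4.4221


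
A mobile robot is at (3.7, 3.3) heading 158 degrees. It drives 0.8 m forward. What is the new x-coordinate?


x_new = x0 + d*cos(theta)
= 3.7 + 0.8*cos(158)
= 3.7 + -0.7417
= 2.9583


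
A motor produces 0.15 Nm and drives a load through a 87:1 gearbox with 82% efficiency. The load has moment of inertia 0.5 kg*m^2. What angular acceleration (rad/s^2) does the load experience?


tau_out = tau_motor * N * eta
= 0.15 * 87 * 0.82 = 10.701 Nm
alpha = tau_out / I = 10.701 / 0.5
= 21.402 rad/s^2


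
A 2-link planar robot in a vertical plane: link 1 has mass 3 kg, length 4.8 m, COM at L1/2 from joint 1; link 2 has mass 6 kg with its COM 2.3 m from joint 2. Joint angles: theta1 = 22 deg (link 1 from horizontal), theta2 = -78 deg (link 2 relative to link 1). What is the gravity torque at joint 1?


Horizontal distance from joint 1 to link-1 COM:
  x_c1 = (L1/2)*cos(t1) = 2.4 * 0.9272 = 2.2252 m
Horizontal distance from joint 1 to link-2 COM:
  x_c2 = L1*cos(t1) + Lc2*cos(t1+t2)
       = 4.8*0.9272 + 2.3*0.5592 = 5.7366 m
tau1 = m1*g*x_c1 + m2*g*x_c2
     = 3*9.81*2.2252 + 6*9.81*5.7366
     = 65.4889 + 337.6578
     = 403.1467 Nm


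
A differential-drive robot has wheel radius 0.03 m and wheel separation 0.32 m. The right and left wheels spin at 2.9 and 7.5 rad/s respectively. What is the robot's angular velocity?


vR = r*wR = 0.03*2.9 = 0.087 m/s
vL = r*wL = 0.03*7.5 = 0.225 m/s
v = (vR+vL)/2 = 0.156 m/s
omega = (vR-vL)/L = -0.4312 rad/s
angular velocity = -0.4312 rad/s


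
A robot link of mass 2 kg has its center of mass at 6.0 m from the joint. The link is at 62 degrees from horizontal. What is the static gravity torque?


tau = m*g*L*cos(angle)
= 2 * 9.81 * 6.0 * cos(62 deg)
= 2 * 9.81 * 6.0 * 0.4695
= 55.2662 Nm


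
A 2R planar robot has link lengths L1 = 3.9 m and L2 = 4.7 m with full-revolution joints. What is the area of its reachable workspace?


r_max = L1 + L2 = 8.6 m
r_min = |L1 - L2| = 0.8 m
Area = pi*(r_max^2 - r_min^2)
= pi*(73.96 - 0.64)
= pi * 73.32
= 230.3416 m^2


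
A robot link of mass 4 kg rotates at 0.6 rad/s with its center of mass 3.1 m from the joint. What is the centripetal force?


F = m * omega^2 * r
= 4 * 0.6^2 * 3.1
= 4 * 0.36 * 3.1
= 4.464 N


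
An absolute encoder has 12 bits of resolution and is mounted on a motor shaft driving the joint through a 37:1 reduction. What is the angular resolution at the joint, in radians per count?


counts = 2^12 = 4096
effective counts at joint = 4096 * 37 = 151552
resolution = 2*pi / 151552
= 4.1459e-05 rad/count


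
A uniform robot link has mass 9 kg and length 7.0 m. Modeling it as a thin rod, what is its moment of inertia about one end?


I = (1/3) * m * L^2
= (1/3) * 9 * 7.0^2
= 0.333333 * 9 * 49.0
= 147.0 kg*m^2


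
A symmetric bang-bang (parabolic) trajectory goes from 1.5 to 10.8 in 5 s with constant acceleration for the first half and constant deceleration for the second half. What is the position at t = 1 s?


Symmetric rest-to-rest: each phase covers (pf-p0)/2 in time T/2. 0.5*a*(T/2)^2 = (pf-p0)/2 => a = 4*(pf-p0)/T^2
a = 4*(10.8-1.5)/5^2 = 1.488
t = 1 is in the acceleration phase (t <= T/2).
p = p0 + 0.5*a*t^2 = 1.5 + 0.5*1.488*1^2
= 2.244


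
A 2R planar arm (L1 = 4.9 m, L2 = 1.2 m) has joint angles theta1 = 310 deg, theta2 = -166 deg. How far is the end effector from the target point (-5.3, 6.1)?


End effector via forward kinematics:
x = L1*cos(t1) + L2*cos(t1+t2) = 2.1788
y = L1*sin(t1) + L2*sin(t1+t2) = -3.0483
Distance to target:
d = sqrt((-5.3 - 2.1788)^2 + (6.1 - -3.0483)^2)
= sqrt(55.933 + 83.6909)
= 11.8163 m


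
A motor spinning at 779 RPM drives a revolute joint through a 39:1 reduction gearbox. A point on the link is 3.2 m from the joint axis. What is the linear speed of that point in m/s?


omega_motor = 779 * 2*pi/60 = 81.5767 rad/s
omega_joint = omega_motor / 39 = 2.0917 rad/s
v = omega_joint * r = 2.0917 * 3.2
= 6.6935 m/s


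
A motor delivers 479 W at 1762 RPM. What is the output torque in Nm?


omega = 1762 * 2*pi/60 = 184.5162 rad/s
tau = P / omega = 479 / 184.5162
= 2.596 Nm


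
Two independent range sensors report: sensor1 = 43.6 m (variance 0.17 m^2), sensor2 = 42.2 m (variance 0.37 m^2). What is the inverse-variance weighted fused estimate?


w1 = (1/var1) / (1/var1 + 1/var2)
   = 5.8824 / (5.8824 + 2.7027) = 0.6852
w2 = 1 - w1 = 0.3148
fused = w1*s1 + w2*s2 = 29.8741 + 13.2852
= 43.1593 m


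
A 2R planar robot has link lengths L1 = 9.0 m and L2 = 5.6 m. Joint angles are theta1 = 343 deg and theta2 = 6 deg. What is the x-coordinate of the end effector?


Convert angles to radians: theta1 = 5.9865, theta2 = 0.1047
x = L1*cos(theta1) + L2*cos(theta1+theta2)
x = 8.6067 + 5.4971
x = 14.1039


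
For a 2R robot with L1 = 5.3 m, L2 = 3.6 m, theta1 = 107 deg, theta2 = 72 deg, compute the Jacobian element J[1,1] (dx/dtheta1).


J[1,1] = -L1*sin(t1) - L2*sin(t1+t2)
= -5.3*sin(107) - 3.6*sin(179)
= -5.1312


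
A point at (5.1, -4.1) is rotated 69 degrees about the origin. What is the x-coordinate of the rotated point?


x' = x*cos(theta) - y*sin(theta)
cos(69 deg) = 0.3584, sin(69 deg) = 0.9336
x' = 5.1 * 0.3584 - -4.1 * 0.9336
= 1.8277 - -3.8277
= 5.6554


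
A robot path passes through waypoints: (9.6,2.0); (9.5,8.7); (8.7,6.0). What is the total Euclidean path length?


Segment lengths:
  seg1 = sqrt((-0.1)^2 + (6.7)^2) = 6.7007
  seg2 = sqrt((-0.8)^2 + (-2.7)^2) = 2.816
Total = 9.5168


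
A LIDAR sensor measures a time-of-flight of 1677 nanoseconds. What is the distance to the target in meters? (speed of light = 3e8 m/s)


tof = 1677 ns = 1.677e-06 s
dist = c * tof / 2
= 3e8 * 1.677e-06 / 2
= 251.55 m


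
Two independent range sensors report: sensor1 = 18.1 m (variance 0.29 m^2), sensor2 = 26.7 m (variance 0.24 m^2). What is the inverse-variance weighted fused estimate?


w1 = (1/var1) / (1/var1 + 1/var2)
   = 3.4483 / (3.4483 + 4.1667) = 0.4528
w2 = 1 - w1 = 0.5472
fused = w1*s1 + w2*s2 = 8.1962 + 14.6094
= 22.8057 m


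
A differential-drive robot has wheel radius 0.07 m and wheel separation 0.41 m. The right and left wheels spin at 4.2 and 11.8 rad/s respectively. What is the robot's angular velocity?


vR = r*wR = 0.07*4.2 = 0.294 m/s
vL = r*wL = 0.07*11.8 = 0.826 m/s
v = (vR+vL)/2 = 0.56 m/s
omega = (vR-vL)/L = -1.2976 rad/s
angular velocity = -1.2976 rad/s


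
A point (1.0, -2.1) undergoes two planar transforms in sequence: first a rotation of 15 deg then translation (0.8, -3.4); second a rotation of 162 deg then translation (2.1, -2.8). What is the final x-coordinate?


After transform 1:
x1 = cos(15)*1.0 - sin(15)*-2.1 + 0.8 = 2.3094
y1 = sin(15)*1.0 + cos(15)*-2.1 + -3.4 = -5.1696
After transform 2:
x2 = cos(162)*2.3094 - sin(162)*-5.1696 + 2.1
= 1.5011


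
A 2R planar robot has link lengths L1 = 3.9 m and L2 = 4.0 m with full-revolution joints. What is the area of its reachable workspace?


r_max = L1 + L2 = 7.9 m
r_min = |L1 - L2| = 0.1 m
Area = pi*(r_max^2 - r_min^2)
= pi*(62.41 - 0.01)
= pi * 62.4
= 196.0354 m^2


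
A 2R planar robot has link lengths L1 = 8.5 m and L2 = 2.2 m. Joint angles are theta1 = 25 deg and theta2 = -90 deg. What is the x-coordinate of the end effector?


Convert angles to radians: theta1 = 0.4363, theta2 = -1.5708
x = L1*cos(theta1) + L2*cos(theta1+theta2)
x = 7.7036 + 0.9298
x = 8.6334


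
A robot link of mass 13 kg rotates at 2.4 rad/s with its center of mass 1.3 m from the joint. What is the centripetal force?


F = m * omega^2 * r
= 13 * 2.4^2 * 1.3
= 13 * 5.76 * 1.3
= 97.344 N


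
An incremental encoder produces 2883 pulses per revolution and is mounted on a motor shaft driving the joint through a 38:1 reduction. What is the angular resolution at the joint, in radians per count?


counts per rev = 2883
effective counts at joint = 2883 * 38 = 109554
resolution = 2*pi / 109554
= 5.7352e-05 rad/count


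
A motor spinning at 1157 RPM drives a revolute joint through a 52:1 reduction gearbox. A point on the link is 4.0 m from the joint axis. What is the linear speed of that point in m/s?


omega_motor = 1157 * 2*pi/60 = 121.1608 rad/s
omega_joint = omega_motor / 52 = 2.33 rad/s
v = omega_joint * r = 2.33 * 4.0
= 9.3201 m/s


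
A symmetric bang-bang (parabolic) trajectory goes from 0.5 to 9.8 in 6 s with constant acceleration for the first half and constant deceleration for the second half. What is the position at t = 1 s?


Symmetric rest-to-rest: each phase covers (pf-p0)/2 in time T/2. 0.5*a*(T/2)^2 = (pf-p0)/2 => a = 4*(pf-p0)/T^2
a = 4*(9.8-0.5)/6^2 = 1.0333
t = 1 is in the acceleration phase (t <= T/2).
p = p0 + 0.5*a*t^2 = 0.5 + 0.5*1.0333*1^2
= 1.0167


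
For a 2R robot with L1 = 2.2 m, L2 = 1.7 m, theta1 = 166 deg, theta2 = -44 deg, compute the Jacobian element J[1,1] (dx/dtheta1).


J[1,1] = -L1*sin(t1) - L2*sin(t1+t2)
= -2.2*sin(166) - 1.7*sin(122)
= -1.9739


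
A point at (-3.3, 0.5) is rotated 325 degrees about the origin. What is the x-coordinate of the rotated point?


x' = x*cos(theta) - y*sin(theta)
cos(325 deg) = 0.8192, sin(325 deg) = -0.5736
x' = -3.3 * 0.8192 - 0.5 * -0.5736
= -2.7032 - -0.2868
= -2.4164


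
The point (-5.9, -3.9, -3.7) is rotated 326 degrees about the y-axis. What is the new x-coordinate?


Rotation about y-axis: x' = x*cos(theta) + z*sin(theta)
= -5.9 * 0.829 + -3.7 * -0.5592
= -2.8223


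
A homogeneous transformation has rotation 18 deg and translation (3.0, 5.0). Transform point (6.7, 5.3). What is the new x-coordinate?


x' = cos(theta)*px - sin(theta)*py + tx
= 0.9511*6.7 - 0.309*5.3 + 3.0
= 7.7343


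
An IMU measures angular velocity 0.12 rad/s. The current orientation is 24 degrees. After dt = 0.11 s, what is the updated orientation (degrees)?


delta_theta = w * dt = 0.12 * 0.11 = 0.0132 rad
= 0.7563 deg
theta_new = 24 + 0.7563 = 24.7563 deg


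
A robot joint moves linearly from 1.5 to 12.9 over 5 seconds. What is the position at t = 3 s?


s = t/T = 3/5 = 0.6
p(t) = p0 + (pf-p0)*s
= 1.5 + (12.9 - 1.5) * 0.6
= 8.34


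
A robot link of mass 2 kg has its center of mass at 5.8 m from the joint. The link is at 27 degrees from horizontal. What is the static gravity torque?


tau = m*g*L*cos(angle)
= 2 * 9.81 * 5.8 * cos(27 deg)
= 2 * 9.81 * 5.8 * 0.891
= 101.393 Nm


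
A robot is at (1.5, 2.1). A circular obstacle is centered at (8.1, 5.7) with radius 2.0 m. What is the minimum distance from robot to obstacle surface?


center_dist = sqrt((1.5-8.1)^2 + (2.1-5.7)^2)
= sqrt(43.56 + 12.96)
= 7.518
min_dist = center_dist - radius = 7.518 - 2.0 = 5.518 m


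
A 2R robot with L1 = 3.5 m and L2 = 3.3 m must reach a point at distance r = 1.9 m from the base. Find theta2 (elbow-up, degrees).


cos(theta2) = (r^2 - L1^2 - L2^2) / (2*L1*L2)
cos(theta2) = (3.61 - 12.25 - 10.89) / 23.1
cos(theta2) = -0.845455
theta2 = 147.7207 degrees


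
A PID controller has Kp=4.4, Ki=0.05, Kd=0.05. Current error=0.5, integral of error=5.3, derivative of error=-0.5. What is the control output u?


u = Kp*e + Ki*int(e) + Kd*de/dt
= 4.4*0.5 + 0.05*5.3 + 0.05*(-0.5)
= 2.2 + 0.265 + -0.025
= 2.44


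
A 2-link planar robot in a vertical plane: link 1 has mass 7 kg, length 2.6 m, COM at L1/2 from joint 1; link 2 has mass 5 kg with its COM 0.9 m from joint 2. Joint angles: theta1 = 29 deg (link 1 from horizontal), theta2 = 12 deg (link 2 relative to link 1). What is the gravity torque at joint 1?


Horizontal distance from joint 1 to link-1 COM:
  x_c1 = (L1/2)*cos(t1) = 1.3 * 0.8746 = 1.137 m
Horizontal distance from joint 1 to link-2 COM:
  x_c2 = L1*cos(t1) + Lc2*cos(t1+t2)
       = 2.6*0.8746 + 0.9*0.7547 = 2.9532 m
tau1 = m1*g*x_c1 + m2*g*x_c2
     = 7*9.81*1.137 + 5*9.81*2.9532
     = 78.0782 + 144.8569
     = 222.9351 Nm


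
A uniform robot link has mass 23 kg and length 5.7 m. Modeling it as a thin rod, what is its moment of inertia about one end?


I = (1/3) * m * L^2
= (1/3) * 23 * 5.7^2
= 0.333333 * 23 * 32.49
= 249.09 kg*m^2


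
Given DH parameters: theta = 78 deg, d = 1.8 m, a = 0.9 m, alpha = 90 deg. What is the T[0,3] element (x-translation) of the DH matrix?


T[0,3] = a * cos(theta)
= 0.9 * cos(78 deg)
= 0.9 * 0.2079
= 0.1871


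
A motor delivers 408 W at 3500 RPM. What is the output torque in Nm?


omega = 3500 * 2*pi/60 = 366.5191 rad/s
tau = P / omega = 408 / 366.5191
= 1.1132 Nm


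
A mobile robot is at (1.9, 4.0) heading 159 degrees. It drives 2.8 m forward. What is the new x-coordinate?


x_new = x0 + d*cos(theta)
= 1.9 + 2.8*cos(159)
= 1.9 + -2.614
= -0.714


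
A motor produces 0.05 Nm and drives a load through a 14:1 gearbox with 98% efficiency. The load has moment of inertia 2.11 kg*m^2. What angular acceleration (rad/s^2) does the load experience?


tau_out = tau_motor * N * eta
= 0.05 * 14 * 0.98 = 0.686 Nm
alpha = tau_out / I = 0.686 / 2.11
= 0.3251 rad/s^2


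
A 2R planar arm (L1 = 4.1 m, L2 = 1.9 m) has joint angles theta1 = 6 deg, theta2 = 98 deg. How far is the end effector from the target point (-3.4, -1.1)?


End effector via forward kinematics:
x = L1*cos(t1) + L2*cos(t1+t2) = 3.6179
y = L1*sin(t1) + L2*sin(t1+t2) = 2.2721
Distance to target:
d = sqrt((-3.4 - 3.6179)^2 + (-1.1 - 2.2721)^2)
= sqrt(49.2508 + 11.3713)
= 7.786 m


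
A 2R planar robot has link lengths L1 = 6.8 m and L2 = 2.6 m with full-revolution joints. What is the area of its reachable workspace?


r_max = L1 + L2 = 9.4 m
r_min = |L1 - L2| = 4.2 m
Area = pi*(r_max^2 - r_min^2)
= pi*(88.36 - 17.64)
= pi * 70.72
= 222.1734 m^2


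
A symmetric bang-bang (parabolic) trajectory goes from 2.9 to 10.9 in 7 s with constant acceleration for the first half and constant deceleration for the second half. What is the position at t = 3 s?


Symmetric rest-to-rest: each phase covers (pf-p0)/2 in time T/2. 0.5*a*(T/2)^2 = (pf-p0)/2 => a = 4*(pf-p0)/T^2
a = 4*(10.9-2.9)/7^2 = 0.6531
t = 3 is in the acceleration phase (t <= T/2).
p = p0 + 0.5*a*t^2 = 2.9 + 0.5*0.6531*3^2
= 5.8388


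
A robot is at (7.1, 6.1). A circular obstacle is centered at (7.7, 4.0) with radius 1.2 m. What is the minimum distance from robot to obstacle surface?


center_dist = sqrt((7.1-7.7)^2 + (6.1-4.0)^2)
= sqrt(0.36 + 4.41)
= 2.184
min_dist = center_dist - radius = 2.184 - 1.2 = 0.984 m


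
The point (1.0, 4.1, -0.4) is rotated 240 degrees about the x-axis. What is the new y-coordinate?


Rotation about x-axis: y' = y*cos(theta) - z*sin(theta)
= 4.1 * -0.5 - -0.4 * -0.866
= -2.3964


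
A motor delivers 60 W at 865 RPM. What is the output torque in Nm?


omega = 865 * 2*pi/60 = 90.5826 rad/s
tau = P / omega = 60 / 90.5826
= 0.6624 Nm


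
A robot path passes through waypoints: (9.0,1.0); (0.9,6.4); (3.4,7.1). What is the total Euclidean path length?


Segment lengths:
  seg1 = sqrt((-8.1)^2 + (5.4)^2) = 9.735
  seg2 = sqrt((2.5)^2 + (0.7)^2) = 2.5962
Total = 12.3311


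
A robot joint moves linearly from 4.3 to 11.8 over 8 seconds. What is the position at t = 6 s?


s = t/T = 6/8 = 0.75
p(t) = p0 + (pf-p0)*s
= 4.3 + (11.8 - 4.3) * 0.75
= 9.925


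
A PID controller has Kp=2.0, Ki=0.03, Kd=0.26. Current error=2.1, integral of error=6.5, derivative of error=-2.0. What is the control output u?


u = Kp*e + Ki*int(e) + Kd*de/dt
= 2.0*2.1 + 0.03*6.5 + 0.26*(-2.0)
= 4.2 + 0.195 + -0.52
= 3.875


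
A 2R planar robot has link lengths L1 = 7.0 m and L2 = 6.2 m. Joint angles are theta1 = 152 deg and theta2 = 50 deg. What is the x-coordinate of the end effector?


Convert angles to radians: theta1 = 2.6529, theta2 = 0.8727
x = L1*cos(theta1) + L2*cos(theta1+theta2)
x = -6.1806 + -5.7485
x = -11.9292


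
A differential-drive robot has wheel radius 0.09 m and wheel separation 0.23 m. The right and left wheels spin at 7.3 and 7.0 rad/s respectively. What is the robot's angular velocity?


vR = r*wR = 0.09*7.3 = 0.657 m/s
vL = r*wL = 0.09*7.0 = 0.63 m/s
v = (vR+vL)/2 = 0.6435 m/s
omega = (vR-vL)/L = 0.1174 rad/s
angular velocity = 0.1174 rad/s


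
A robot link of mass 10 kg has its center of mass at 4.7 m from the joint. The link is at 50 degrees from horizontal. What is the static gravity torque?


tau = m*g*L*cos(angle)
= 10 * 9.81 * 4.7 * cos(50 deg)
= 10 * 9.81 * 4.7 * 0.6428
= 296.3701 Nm


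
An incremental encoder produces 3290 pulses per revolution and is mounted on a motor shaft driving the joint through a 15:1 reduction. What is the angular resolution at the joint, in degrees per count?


counts per rev = 3290
effective counts at joint = 3290 * 15 = 49350
resolution = 360 / 49350
= 0.0073 deg/count


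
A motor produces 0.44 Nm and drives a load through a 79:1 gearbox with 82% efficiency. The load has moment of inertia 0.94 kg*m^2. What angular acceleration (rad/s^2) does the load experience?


tau_out = tau_motor * N * eta
= 0.44 * 79 * 0.82 = 28.5032 Nm
alpha = tau_out / I = 28.5032 / 0.94
= 30.3226 rad/s^2


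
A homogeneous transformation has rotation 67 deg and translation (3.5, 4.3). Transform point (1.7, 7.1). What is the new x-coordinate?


x' = cos(theta)*px - sin(theta)*py + tx
= 0.3907*1.7 - 0.9205*7.1 + 3.5
= -2.3713


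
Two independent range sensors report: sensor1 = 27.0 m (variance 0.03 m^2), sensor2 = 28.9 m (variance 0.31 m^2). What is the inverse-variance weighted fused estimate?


w1 = (1/var1) / (1/var1 + 1/var2)
   = 33.3333 / (33.3333 + 3.2258) = 0.9118
w2 = 1 - w1 = 0.0882
fused = w1*s1 + w2*s2 = 24.6176 + 2.55
= 27.1676 m


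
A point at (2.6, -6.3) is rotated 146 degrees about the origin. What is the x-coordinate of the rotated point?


x' = x*cos(theta) - y*sin(theta)
cos(146 deg) = -0.829, sin(146 deg) = 0.5592
x' = 2.6 * -0.829 - -6.3 * 0.5592
= -2.1555 - -3.5229
= 1.3674


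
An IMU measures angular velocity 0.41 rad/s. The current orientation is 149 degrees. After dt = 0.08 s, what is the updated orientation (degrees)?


delta_theta = w * dt = 0.41 * 0.08 = 0.0328 rad
= 1.8793 deg
theta_new = 149 + 1.8793 = 150.8793 deg


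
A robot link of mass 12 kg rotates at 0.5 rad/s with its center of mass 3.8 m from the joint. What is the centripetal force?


F = m * omega^2 * r
= 12 * 0.5^2 * 3.8
= 12 * 0.25 * 3.8
= 11.4 N


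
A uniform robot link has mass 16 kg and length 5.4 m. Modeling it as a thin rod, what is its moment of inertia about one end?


I = (1/3) * m * L^2
= (1/3) * 16 * 5.4^2
= 0.333333 * 16 * 29.16
= 155.52 kg*m^2


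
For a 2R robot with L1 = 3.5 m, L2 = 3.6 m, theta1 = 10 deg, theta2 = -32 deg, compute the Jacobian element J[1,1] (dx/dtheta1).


J[1,1] = -L1*sin(t1) - L2*sin(t1+t2)
= -3.5*sin(10) - 3.6*sin(-22)
= 0.7408


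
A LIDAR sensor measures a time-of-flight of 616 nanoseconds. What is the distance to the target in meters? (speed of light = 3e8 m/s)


tof = 616 ns = 6.16e-07 s
dist = c * tof / 2
= 3e8 * 6.16e-07 / 2
= 92.4 m


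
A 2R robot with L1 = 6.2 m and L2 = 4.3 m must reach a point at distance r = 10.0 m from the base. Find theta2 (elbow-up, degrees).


cos(theta2) = (r^2 - L1^2 - L2^2) / (2*L1*L2)
cos(theta2) = (100.0 - 38.44 - 18.49) / 53.32
cos(theta2) = 0.807764
theta2 = 36.1219 degrees


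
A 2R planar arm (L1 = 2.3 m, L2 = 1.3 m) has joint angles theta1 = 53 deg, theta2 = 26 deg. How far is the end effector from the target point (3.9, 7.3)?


End effector via forward kinematics:
x = L1*cos(t1) + L2*cos(t1+t2) = 1.6322
y = L1*sin(t1) + L2*sin(t1+t2) = 3.113
Distance to target:
d = sqrt((3.9 - 1.6322)^2 + (7.3 - 3.113)^2)
= sqrt(5.1428 + 17.5312)
= 4.7617 m


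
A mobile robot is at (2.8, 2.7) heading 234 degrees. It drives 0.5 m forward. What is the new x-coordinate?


x_new = x0 + d*cos(theta)
= 2.8 + 0.5*cos(234)
= 2.8 + -0.2939
= 2.5061


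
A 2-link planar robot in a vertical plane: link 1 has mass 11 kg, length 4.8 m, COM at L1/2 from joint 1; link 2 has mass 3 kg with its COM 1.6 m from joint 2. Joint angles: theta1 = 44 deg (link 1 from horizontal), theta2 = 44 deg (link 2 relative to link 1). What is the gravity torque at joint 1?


Horizontal distance from joint 1 to link-1 COM:
  x_c1 = (L1/2)*cos(t1) = 2.4 * 0.7193 = 1.7264 m
Horizontal distance from joint 1 to link-2 COM:
  x_c2 = L1*cos(t1) + Lc2*cos(t1+t2)
       = 4.8*0.7193 + 1.6*0.0349 = 3.5087 m
tau1 = m1*g*x_c1 + m2*g*x_c2
     = 11*9.81*1.7264 + 3*9.81*3.5087
     = 186.2975 + 103.2602
     = 289.5577 Nm


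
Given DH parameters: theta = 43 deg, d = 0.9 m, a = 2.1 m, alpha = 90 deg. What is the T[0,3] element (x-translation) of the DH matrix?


T[0,3] = a * cos(theta)
= 2.1 * cos(43 deg)
= 2.1 * 0.7314
= 1.5358


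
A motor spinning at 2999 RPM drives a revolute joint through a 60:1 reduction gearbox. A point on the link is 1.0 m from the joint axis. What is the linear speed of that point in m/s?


omega_motor = 2999 * 2*pi/60 = 314.0545 rad/s
omega_joint = omega_motor / 60 = 5.2342 rad/s
v = omega_joint * r = 5.2342 * 1.0
= 5.2342 m/s


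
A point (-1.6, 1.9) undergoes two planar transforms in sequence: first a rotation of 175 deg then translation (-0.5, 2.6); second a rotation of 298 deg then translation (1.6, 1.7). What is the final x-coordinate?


After transform 1:
x1 = cos(175)*-1.6 - sin(175)*1.9 + -0.5 = 0.9283
y1 = sin(175)*-1.6 + cos(175)*1.9 + 2.6 = 0.5678
After transform 2:
x2 = cos(298)*0.9283 - sin(298)*0.5678 + 1.6
= 2.5371


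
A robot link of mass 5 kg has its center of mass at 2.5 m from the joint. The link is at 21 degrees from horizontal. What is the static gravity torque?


tau = m*g*L*cos(angle)
= 5 * 9.81 * 2.5 * cos(21 deg)
= 5 * 9.81 * 2.5 * 0.9336
= 114.4803 Nm


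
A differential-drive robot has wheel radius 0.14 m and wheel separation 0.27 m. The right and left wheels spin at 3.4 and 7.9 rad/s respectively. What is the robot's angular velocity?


vR = r*wR = 0.14*3.4 = 0.476 m/s
vL = r*wL = 0.14*7.9 = 1.106 m/s
v = (vR+vL)/2 = 0.791 m/s
omega = (vR-vL)/L = -2.3333 rad/s
angular velocity = -2.3333 rad/s


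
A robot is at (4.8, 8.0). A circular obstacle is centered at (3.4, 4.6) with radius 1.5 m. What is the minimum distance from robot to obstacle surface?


center_dist = sqrt((4.8-3.4)^2 + (8.0-4.6)^2)
= sqrt(1.96 + 11.56)
= 3.677
min_dist = center_dist - radius = 3.677 - 1.5 = 2.177 m


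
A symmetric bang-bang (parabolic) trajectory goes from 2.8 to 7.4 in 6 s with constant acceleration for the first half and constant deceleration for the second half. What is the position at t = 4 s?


Symmetric rest-to-rest: each phase covers (pf-p0)/2 in time T/2. 0.5*a*(T/2)^2 = (pf-p0)/2 => a = 4*(pf-p0)/T^2
a = 4*(7.4-2.8)/6^2 = 0.5111
t = 4 is in the deceleration phase (t > T/2).
p = pf - 0.5*a*(T-t)^2 = 7.4 - 0.5*0.5111*2^2
= 6.3778


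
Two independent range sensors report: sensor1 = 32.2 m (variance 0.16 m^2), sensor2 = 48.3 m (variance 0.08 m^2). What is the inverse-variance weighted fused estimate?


w1 = (1/var1) / (1/var1 + 1/var2)
   = 6.25 / (6.25 + 12.5) = 0.3333
w2 = 1 - w1 = 0.6667
fused = w1*s1 + w2*s2 = 10.7333 + 32.2
= 42.9333 m


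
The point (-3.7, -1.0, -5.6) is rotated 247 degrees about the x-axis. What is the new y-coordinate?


Rotation about x-axis: y' = y*cos(theta) - z*sin(theta)
= -1.0 * -0.3907 - -5.6 * -0.9205
= -4.7641


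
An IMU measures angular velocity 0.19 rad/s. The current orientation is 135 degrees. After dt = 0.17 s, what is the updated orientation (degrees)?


delta_theta = w * dt = 0.19 * 0.17 = 0.0323 rad
= 1.8507 deg
theta_new = 135 + 1.8507 = 136.8507 deg


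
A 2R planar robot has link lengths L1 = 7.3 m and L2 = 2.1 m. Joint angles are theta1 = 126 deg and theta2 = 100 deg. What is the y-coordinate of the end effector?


Convert angles to radians: theta1 = 2.1991, theta2 = 1.7453
y = L1*sin(theta1) + L2*sin(theta1+theta2)
y = 5.9058 + -1.5106
y = 4.3952


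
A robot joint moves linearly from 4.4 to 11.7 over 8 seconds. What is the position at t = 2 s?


s = t/T = 2/8 = 0.25
p(t) = p0 + (pf-p0)*s
= 4.4 + (11.7 - 4.4) * 0.25
= 6.225


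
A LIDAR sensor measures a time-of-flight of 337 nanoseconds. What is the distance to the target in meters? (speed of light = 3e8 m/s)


tof = 337 ns = 3.37e-07 s
dist = c * tof / 2
= 3e8 * 3.37e-07 / 2
= 50.55 m


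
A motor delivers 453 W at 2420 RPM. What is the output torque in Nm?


omega = 2420 * 2*pi/60 = 253.4218 rad/s
tau = P / omega = 453 / 253.4218
= 1.7875 Nm


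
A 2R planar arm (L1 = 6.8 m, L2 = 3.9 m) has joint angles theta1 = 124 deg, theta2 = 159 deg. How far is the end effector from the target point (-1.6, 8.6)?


End effector via forward kinematics:
x = L1*cos(t1) + L2*cos(t1+t2) = -2.9252
y = L1*sin(t1) + L2*sin(t1+t2) = 1.8374
Distance to target:
d = sqrt((-1.6 - -2.9252)^2 + (8.6 - 1.8374)^2)
= sqrt(1.7562 + 45.7326)
= 6.8912 m


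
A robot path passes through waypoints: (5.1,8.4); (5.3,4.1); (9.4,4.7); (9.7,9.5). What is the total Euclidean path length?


Segment lengths:
  seg1 = sqrt((0.2)^2 + (-4.3)^2) = 4.3046
  seg2 = sqrt((4.1)^2 + (0.6)^2) = 4.1437
  seg3 = sqrt((0.3)^2 + (4.8)^2) = 4.8094
Total = 13.2577


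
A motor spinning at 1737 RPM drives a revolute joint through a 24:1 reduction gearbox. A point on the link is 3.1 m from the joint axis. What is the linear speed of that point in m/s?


omega_motor = 1737 * 2*pi/60 = 181.8982 rad/s
omega_joint = omega_motor / 24 = 7.5791 rad/s
v = omega_joint * r = 7.5791 * 3.1
= 23.4952 m/s


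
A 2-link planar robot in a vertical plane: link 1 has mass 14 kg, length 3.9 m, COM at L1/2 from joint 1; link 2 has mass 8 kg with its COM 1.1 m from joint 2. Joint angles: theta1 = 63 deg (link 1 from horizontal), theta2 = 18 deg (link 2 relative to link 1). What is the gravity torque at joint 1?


Horizontal distance from joint 1 to link-1 COM:
  x_c1 = (L1/2)*cos(t1) = 1.95 * 0.454 = 0.8853 m
Horizontal distance from joint 1 to link-2 COM:
  x_c2 = L1*cos(t1) + Lc2*cos(t1+t2)
       = 3.9*0.454 + 1.1*0.1564 = 1.9426 m
tau1 = m1*g*x_c1 + m2*g*x_c2
     = 14*9.81*0.8853 + 8*9.81*1.9426
     = 121.5846 + 152.4585
     = 274.043 Nm


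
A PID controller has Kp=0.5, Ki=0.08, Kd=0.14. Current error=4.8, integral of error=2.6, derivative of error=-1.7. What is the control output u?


u = Kp*e + Ki*int(e) + Kd*de/dt
= 0.5*4.8 + 0.08*2.6 + 0.14*(-1.7)
= 2.4 + 0.208 + -0.238
= 2.37


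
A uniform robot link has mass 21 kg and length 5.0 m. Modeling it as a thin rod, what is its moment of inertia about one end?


I = (1/3) * m * L^2
= (1/3) * 21 * 5.0^2
= 0.333333 * 21 * 25.0
= 175.0 kg*m^2


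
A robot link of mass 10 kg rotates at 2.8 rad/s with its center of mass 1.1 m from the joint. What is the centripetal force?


F = m * omega^2 * r
= 10 * 2.8^2 * 1.1
= 10 * 7.84 * 1.1
= 86.24 N


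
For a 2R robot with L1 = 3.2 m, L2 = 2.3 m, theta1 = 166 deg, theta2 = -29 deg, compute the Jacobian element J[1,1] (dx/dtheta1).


J[1,1] = -L1*sin(t1) - L2*sin(t1+t2)
= -3.2*sin(166) - 2.3*sin(137)
= -2.3427


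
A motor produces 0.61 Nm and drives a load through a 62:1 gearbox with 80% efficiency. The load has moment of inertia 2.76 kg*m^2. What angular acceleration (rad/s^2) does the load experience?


tau_out = tau_motor * N * eta
= 0.61 * 62 * 0.8 = 30.256 Nm
alpha = tau_out / I = 30.256 / 2.76
= 10.9623 rad/s^2


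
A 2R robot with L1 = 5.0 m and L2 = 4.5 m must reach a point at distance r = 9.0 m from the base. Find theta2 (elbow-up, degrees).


cos(theta2) = (r^2 - L1^2 - L2^2) / (2*L1*L2)
cos(theta2) = (81.0 - 25.0 - 20.25) / 45.0
cos(theta2) = 0.794444
theta2 = 37.3972 degrees


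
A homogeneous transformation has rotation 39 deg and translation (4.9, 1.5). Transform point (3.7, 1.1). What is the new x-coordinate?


x' = cos(theta)*px - sin(theta)*py + tx
= 0.7771*3.7 - 0.6293*1.1 + 4.9
= 7.0832


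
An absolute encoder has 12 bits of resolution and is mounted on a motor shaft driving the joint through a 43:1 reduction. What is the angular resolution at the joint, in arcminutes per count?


counts = 2^12 = 4096
effective counts at joint = 4096 * 43 = 176128
resolution = 360*60 / 176128
= 0.1226 arcmin/count


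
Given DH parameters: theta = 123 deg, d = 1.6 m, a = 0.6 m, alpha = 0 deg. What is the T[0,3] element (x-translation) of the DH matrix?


T[0,3] = a * cos(theta)
= 0.6 * cos(123 deg)
= 0.6 * -0.5446
= -0.3268
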